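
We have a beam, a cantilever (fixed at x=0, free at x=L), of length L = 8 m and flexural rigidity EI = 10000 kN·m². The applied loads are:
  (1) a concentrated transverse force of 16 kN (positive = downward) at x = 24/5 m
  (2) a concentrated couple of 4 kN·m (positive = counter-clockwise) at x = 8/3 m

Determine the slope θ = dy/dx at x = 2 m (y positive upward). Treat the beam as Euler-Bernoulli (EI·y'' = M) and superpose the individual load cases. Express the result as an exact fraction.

θ(2) = -71/6250 rad

Load 1 — point force P=16 kN at a=24/5 m (b=L-a=16/5):
  θ_1 = -Px(2a-x)/(2EI)  [x≤a] = -16·2·(2·(24/5)-2)/(2·10000) = -38/3125 rad
Load 2 — applied couple M₀=4 kN·m at a=8/3 m (b=L-a=16/3):
  θ_2 = M₀x/EI  [x≤a] = 4·2/10000 = 1/1250 rad
Superposition: θ = Σ θ_i = -71/6250 rad ≈ -0.011360 rad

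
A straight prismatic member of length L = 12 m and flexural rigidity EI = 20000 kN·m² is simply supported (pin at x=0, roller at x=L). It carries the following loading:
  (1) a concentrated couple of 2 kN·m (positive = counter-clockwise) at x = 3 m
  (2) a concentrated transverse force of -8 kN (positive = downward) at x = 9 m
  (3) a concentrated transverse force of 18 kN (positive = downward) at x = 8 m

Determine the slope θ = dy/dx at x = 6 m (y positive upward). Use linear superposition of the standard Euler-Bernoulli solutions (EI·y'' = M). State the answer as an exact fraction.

Load 1 — applied couple M₀=2 kN·m at a=3 m (b=L-a=9):
  θ_1 = (M₀x²/(2L)-M₀(x-a)+C₁)/EI  [x>a] with C₁=M₀(3b²-L²)/(6L)=11/4 = (2·6²/(2·12)-2·(6-3)+(11/4))/20000 = -1/80000 rad
Load 2 — point force P=-8 kN at a=9 m (b=L-a=3):
  θ_2 = -Pb(L²-b²-3x²)/(6LEI)  [x≤a] = -(-8)·3·(12²-3²-3·6²)/(6·12·20000) = 9/20000 rad
Load 3 — point force P=18 kN at a=8 m (b=L-a=4):
  θ_3 = -Pb(L²-b²-3x²)/(6LEI)  [x≤a] = -18·4·(12²-4²-3·6²)/(6·12·20000) = -1/1000 rad
Superposition: θ = Σ θ_i = -9/16000 rad ≈ -0.000562 rad

θ(6) = -9/16000 rad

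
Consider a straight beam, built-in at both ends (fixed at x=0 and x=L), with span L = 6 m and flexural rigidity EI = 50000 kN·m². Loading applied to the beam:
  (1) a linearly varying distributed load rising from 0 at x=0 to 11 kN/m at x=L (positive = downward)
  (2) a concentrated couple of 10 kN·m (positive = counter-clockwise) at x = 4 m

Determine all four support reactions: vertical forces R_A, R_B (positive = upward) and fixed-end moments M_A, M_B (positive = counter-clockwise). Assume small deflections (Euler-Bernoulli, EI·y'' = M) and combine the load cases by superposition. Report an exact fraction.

R_A = 1091/90 kN, M_A = 248/15 kN·m, R_B = 1879/90 kN, M_B = -99/5 kN·m

Load 1 — triangular load w₀=11 kN/m (0→w₀ over full span):
  R_A = 3w₀L/20 = 3·11·6/20 = 99/10 kN
  M_A = w₀L²/30 = 11·6²/30 = 66/5 kN·m
  R_B = 7w₀L/20 = 7·11·6/20 = 231/10 kN
  M_B = -w₀L²/20 = -11·6²/20 = -99/5 kN·m
Load 2 — applied couple M₀=10 kN·m at a=4 m (b=L-a=2):
  R_A = 6M₀ab/L³ = 6·10·4·2/6³ = 20/9 kN
  M_A = M₀b(2a-b)/L² = 10·2·(2·4-2)/6² = 10/3 kN·m
  R_B = -6M₀ab/L³ = -6·10·4·2/6³ = -20/9 kN
  M_B = M₀a(2b-a)/L² = 10·4·(2·2-4)/6² = 0 kN·m
Superposition: R_A = 1091/90 kN, M_A = 248/15 kN·m, R_B = 1879/90 kN, M_B = -99/5 kN·m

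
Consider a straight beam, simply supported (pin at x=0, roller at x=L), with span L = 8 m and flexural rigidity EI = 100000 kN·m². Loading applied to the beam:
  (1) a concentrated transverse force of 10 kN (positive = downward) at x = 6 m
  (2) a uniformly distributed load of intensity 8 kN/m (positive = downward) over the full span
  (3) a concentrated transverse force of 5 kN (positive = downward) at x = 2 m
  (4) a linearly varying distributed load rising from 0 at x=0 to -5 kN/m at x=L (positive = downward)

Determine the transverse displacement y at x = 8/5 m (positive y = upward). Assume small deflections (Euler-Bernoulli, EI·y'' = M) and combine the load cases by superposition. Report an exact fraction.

Load 1 — point force P=10 kN at a=6 m (b=L-a=2):
  y_1 = -Pbx(L²-b²-x²)/(6LEI)  [x≤a] = -10·2·(8/5)·(8²-2²-(8/5)²)/(6·8·100000) = -359/937500 m
Load 2 — uniform load w=8 kN/m over full span:
  y_2 = -wx(L³-2Lx²+x³)/(24EI) = -8·(8/5)·(8³-2·8·(8/5)²+(8/5)³)/(24·100000) = -14848/5859375 m
Load 3 — point force P=5 kN at a=2 m (b=L-a=6):
  y_3 = -Pbx(L²-b²-x²)/(6LEI)  [x≤a] = -5·6·(8/5)·(8²-6²-(8/5)²)/(6·8·100000) = -159/625000 m
Load 4 — triangular load w₀=-5 kN/m (0→w₀ over full span):
  y_4 = -w₀x(7L⁴-10L²x²+3x⁴)/(360LEI) = -(-5)·(8/5)·(7·8⁴-10·8²·(8/5)²+3·(8/5)⁴)/(360·8·100000) = 22016/29296875 m
Superposition: y = Σ y_i = -567167/234375000 m ≈ -0.002420 m

y(8/5) = -567167/234375000 m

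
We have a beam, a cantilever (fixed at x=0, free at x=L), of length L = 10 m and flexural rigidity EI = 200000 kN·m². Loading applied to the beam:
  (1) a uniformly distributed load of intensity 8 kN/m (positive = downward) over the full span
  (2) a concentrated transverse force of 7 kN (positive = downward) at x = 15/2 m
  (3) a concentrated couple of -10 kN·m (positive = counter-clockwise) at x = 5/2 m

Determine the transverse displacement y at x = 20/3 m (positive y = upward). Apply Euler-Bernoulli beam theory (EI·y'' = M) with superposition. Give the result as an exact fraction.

Load 1 — uniform load w=8 kN/m over full span:
  y_1 = -wx²(x²-4Lx+6L²)/(24EI) = -8·(20/3)²·((20/3)²-4·10·(20/3)+6·10²)/(24·200000) = -34/1215 m
Load 2 — point force P=7 kN at a=15/2 m (b=L-a=5/2):
  y_2 = -Px²(3a-x)/(6EI)  [x≤a] = -7·(20/3)²·(3·(15/2)-(20/3))/(6·200000) = -133/32400 m
Load 3 — applied couple M₀=-10 kN·m at a=5/2 m (b=L-a=15/2):
  y_3 = M₀a(2x-a)/(2EI)  [x>a] = (-10)·(5/2)·(2·(20/3)-(5/2))/(2·200000) = -13/19200 m
Superposition: y = Σ y_i = -50957/1555200 m ≈ -0.032766 m

y(20/3) = -50957/1555200 m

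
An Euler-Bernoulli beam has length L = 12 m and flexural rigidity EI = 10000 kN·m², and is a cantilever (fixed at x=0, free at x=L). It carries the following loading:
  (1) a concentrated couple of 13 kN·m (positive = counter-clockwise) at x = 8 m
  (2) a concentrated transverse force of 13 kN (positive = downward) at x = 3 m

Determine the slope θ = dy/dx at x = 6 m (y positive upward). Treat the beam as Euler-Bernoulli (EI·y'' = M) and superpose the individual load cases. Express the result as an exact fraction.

θ(6) = 39/20000 rad

Load 1 — applied couple M₀=13 kN·m at a=8 m (b=L-a=4):
  θ_1 = M₀x/EI  [x≤a] = 13·6/10000 = 39/5000 rad
Load 2 — point force P=13 kN at a=3 m (b=L-a=9):
  θ_2 = -Pa²/(2EI)  [x>a] = -13·3²/(2·10000) = -117/20000 rad
Superposition: θ = Σ θ_i = 39/20000 rad ≈ 0.001950 rad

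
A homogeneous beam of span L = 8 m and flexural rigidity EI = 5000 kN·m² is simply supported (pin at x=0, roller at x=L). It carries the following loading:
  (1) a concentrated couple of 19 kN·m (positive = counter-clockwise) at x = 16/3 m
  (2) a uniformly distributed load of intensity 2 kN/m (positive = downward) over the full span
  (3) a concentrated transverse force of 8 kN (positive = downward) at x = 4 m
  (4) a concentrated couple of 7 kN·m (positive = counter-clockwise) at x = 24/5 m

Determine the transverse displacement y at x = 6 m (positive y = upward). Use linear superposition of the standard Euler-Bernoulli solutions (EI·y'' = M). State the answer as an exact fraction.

y(6) = -35411/1125000 m

Load 1 — applied couple M₀=19 kN·m at a=16/3 m (b=L-a=8/3):
  y_1 = (M₀x³/(6L)-M₀(x-a)²/2+C₁x)/EI  [x>a] with C₁=M₀(3b²-L²)/(6L)=-152/9 = (19·6³/(6·8)-19·(6-(16/3))²/2+(-152/9)·6)/5000 = -361/90000 m
Load 2 — uniform load w=2 kN/m over full span:
  y_2 = -wx(L³-2Lx²+x³)/(24EI) = -2·6·(8³-2·8·6²+6³)/(24·5000) = -19/1250 m
Load 3 — point force P=8 kN at a=4 m (b=L-a=4):
  y_3 = -Pa(L-x)(2Lx-a²-x²)/(6LEI)  [x>a] = -8·4·(8-6)·(2·8·6-4²-6²)/(6·8·5000) = -22/1875 m
Load 4 — applied couple M₀=7 kN·m at a=24/5 m (b=L-a=16/5):
  y_4 = (M₀x³/(6L)-M₀(x-a)²/2+C₁x)/EI  [x>a] with C₁=M₀(3b²-L²)/(6L)=-364/75 = (7·6³/(6·8)-7·(6-(24/5))²/2+(-364/75)·6)/5000 = -133/250000 m
Superposition: y = Σ y_i = -35411/1125000 m ≈ -0.031476 m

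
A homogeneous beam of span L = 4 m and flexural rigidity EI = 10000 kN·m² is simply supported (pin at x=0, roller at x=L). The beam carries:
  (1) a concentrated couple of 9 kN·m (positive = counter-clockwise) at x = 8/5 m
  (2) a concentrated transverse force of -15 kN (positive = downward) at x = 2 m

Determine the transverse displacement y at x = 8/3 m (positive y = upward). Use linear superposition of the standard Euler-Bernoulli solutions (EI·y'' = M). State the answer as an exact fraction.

y(8/3) = 3427/1687500 m

Load 1 — applied couple M₀=9 kN·m at a=8/5 m (b=L-a=12/5):
  y_1 = (M₀x³/(6L)-M₀(x-a)²/2+C₁x)/EI  [x>a] with C₁=M₀(3b²-L²)/(6L)=12/25 = (9·(8/3)³/(6·4)-9·((8/3)-(8/5))²/2+(12/25)·(8/3))/10000 = 46/140625 m
Load 2 — point force P=-15 kN at a=2 m (b=L-a=2):
  y_2 = -Pa(L-x)(2Lx-a²-x²)/(6LEI)  [x>a] = -(-15)·2·(4-(8/3))·(2·4·(8/3)-2²-(8/3)²)/(6·4·10000) = 23/13500 m
Superposition: y = Σ y_i = 3427/1687500 m ≈ 0.002031 m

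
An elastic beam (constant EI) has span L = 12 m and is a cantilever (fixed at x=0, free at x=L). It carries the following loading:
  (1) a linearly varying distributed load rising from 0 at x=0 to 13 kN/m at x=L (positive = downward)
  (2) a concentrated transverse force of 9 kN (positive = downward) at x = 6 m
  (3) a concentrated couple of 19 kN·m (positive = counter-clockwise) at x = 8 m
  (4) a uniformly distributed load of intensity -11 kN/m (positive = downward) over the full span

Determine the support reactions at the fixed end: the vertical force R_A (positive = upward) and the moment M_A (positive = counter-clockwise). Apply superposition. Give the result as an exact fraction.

R_A = -45 kN, M_A = -133 kN·m

Load 1 — triangular load w₀=13 kN/m (0→w₀ over full span):
  R_A = w₀L/2 = 13·12/2 = 78 kN
  M_A = w₀L²/3 = 13·12²/3 = 624 kN·m
Load 2 — point force P=9 kN at a=6 m (b=L-a=6):
  R_A = P = 9 kN
  M_A = Pa = 9·6 = 54 kN·m
Load 3 — applied couple M₀=19 kN·m at a=8 m (b=L-a=4):
  R_A = 0 kN
  M_A = -M₀ = -19 kN·m
Load 4 — uniform load w=-11 kN/m over full span:
  R_A = wL = (-11)·12 = -132 kN
  M_A = wL²/2 = (-11)·12²/2 = -792 kN·m
Superposition: R_A = -45 kN, M_A = -133 kN·m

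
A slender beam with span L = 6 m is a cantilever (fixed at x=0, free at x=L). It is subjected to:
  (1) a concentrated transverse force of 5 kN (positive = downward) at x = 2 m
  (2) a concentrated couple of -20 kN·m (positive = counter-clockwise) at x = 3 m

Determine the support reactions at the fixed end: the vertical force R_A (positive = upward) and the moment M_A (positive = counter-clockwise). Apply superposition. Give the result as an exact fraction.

R_A = 5 kN, M_A = 30 kN·m

Load 1 — point force P=5 kN at a=2 m (b=L-a=4):
  R_A = P = 5 kN
  M_A = Pa = 5·2 = 10 kN·m
Load 2 — applied couple M₀=-20 kN·m at a=3 m (b=L-a=3):
  R_A = 0 kN
  M_A = -M₀ = -(-20) = 20 kN·m
Superposition: R_A = 5 kN, M_A = 30 kN·m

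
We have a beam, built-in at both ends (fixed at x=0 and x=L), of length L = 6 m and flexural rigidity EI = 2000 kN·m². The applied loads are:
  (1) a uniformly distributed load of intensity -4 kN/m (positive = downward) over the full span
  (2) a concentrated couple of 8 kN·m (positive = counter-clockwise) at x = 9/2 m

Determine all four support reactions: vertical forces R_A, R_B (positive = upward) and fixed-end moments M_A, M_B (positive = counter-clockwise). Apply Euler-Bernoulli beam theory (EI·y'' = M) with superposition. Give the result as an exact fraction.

R_A = -21/2 kN, M_A = -19/2 kN·m, R_B = -27/2 kN, M_B = 21/2 kN·m

Load 1 — uniform load w=-4 kN/m over full span:
  R_A = wL/2 = (-4)·6/2 = -12 kN
  M_A = wL²/12 = (-4)·6²/12 = -12 kN·m
  R_B = wL/2 = (-4)·6/2 = -12 kN
  M_B = -wL²/12 = -(-4)·6²/12 = 12 kN·m
Load 2 — applied couple M₀=8 kN·m at a=9/2 m (b=L-a=3/2):
  R_A = 6M₀ab/L³ = 6·8·(9/2)·(3/2)/6³ = 3/2 kN
  M_A = M₀b(2a-b)/L² = 8·(3/2)·(2·(9/2)-(3/2))/6² = 5/2 kN·m
  R_B = -6M₀ab/L³ = -6·8·(9/2)·(3/2)/6³ = -3/2 kN
  M_B = M₀a(2b-a)/L² = 8·(9/2)·(2·(3/2)-(9/2))/6² = -3/2 kN·m
Superposition: R_A = -21/2 kN, M_A = -19/2 kN·m, R_B = -27/2 kN, M_B = 21/2 kN·m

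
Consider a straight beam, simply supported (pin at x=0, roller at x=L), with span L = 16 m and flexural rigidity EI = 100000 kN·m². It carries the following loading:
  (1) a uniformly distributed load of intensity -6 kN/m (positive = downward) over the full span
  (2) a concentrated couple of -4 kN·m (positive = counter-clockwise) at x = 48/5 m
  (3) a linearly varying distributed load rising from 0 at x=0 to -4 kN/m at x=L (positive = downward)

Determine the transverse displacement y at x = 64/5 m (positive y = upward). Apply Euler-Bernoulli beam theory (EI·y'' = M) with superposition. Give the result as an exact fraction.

Load 1 — uniform load w=-6 kN/m over full span:
  y_1 = -wx(L³-2Lx²+x³)/(24EI) = -(-6)·(64/5)·(16³-2·16·(64/5)²+(64/5)³)/(24·100000) = 59392/1953125 m
Load 2 — applied couple M₀=-4 kN·m at a=48/5 m (b=L-a=32/5):
  y_2 = (M₀x³/(6L)-M₀(x-a)²/2+C₁x)/EI  [x>a] with C₁=M₀(3b²-L²)/(6L)=416/75 = ((-4)·(64/5)³/(6·16)-(-4)·((64/5)-(48/5))²/2+(416/75)·(64/5))/100000 = 16/390625 m
Load 3 — triangular load w₀=-4 kN/m (0→w₀ over full span):
  y_3 = -w₀x(7L⁴-10L²x²+3x⁴)/(360LEI) = -(-4)·(64/5)·(7·16⁴-10·16²·(64/5)²+3·(64/5)⁴)/(360·16·100000) = 520192/48828125 m
Superposition: y = Σ y_i = 2006992/48828125 m ≈ 0.041103 m

y(64/5) = 2006992/48828125 m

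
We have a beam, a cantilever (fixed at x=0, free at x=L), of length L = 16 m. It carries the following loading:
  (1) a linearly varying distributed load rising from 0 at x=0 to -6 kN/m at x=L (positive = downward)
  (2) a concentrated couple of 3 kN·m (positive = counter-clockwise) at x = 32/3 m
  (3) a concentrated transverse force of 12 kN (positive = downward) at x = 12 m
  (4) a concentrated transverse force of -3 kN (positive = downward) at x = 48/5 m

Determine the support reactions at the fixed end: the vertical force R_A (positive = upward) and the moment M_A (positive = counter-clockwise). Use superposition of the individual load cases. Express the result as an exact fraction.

Load 1 — triangular load w₀=-6 kN/m (0→w₀ over full span):
  R_A = w₀L/2 = (-6)·16/2 = -48 kN
  M_A = w₀L²/3 = (-6)·16²/3 = -512 kN·m
Load 2 — applied couple M₀=3 kN·m at a=32/3 m (b=L-a=16/3):
  R_A = 0 kN
  M_A = -M₀ = -3 kN·m
Load 3 — point force P=12 kN at a=12 m (b=L-a=4):
  R_A = P = 12 kN
  M_A = Pa = 12·12 = 144 kN·m
Load 4 — point force P=-3 kN at a=48/5 m (b=L-a=32/5):
  R_A = P = (-3) = -3 kN
  M_A = Pa = (-3)·(48/5) = -144/5 kN·m
Superposition: R_A = -39 kN, M_A = -1999/5 kN·m

R_A = -39 kN, M_A = -1999/5 kN·m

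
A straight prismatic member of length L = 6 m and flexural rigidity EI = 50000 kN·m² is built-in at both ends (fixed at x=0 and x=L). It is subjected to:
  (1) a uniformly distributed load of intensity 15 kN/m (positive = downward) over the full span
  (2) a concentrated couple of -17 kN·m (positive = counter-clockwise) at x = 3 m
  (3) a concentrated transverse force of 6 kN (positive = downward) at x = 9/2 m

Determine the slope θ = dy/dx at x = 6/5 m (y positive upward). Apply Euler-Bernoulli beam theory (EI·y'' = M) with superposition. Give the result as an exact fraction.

θ(6/5) = -2523/5000000 rad

Load 1 — uniform load w=15 kN/m over full span:
  θ_1 = -wx(L-x)(L-2x)/(12EI) = -15·(6/5)·(6-(6/5))·(6-2·(6/5))/(12·50000) = -81/156250 rad
Load 2 — applied couple M₀=-17 kN·m at a=3 m (b=L-a=3):
  θ_2 = (R_Ax²/2 - M_Ax)/EI  [x≤a] with R_A=-17/4, M_A=-17/4 = ((-17/4)·(6/5)²/2 - (-17/4)·(6/5))/50000 = 51/1250000 rad
Load 3 — point force P=6 kN at a=9/2 m (b=L-a=3/2):
  θ_3 = -Pb²x(2aL-(3a+b)x)/(2L³EI)  [x≤a] = -6·(3/2)²·(6/5)·(2·(9/2)·6-(3·(9/2)+(3/2))·(6/5))/(2·6³·50000) = -27/1000000 rad
Superposition: θ = Σ θ_i = -2523/5000000 rad ≈ -0.000505 rad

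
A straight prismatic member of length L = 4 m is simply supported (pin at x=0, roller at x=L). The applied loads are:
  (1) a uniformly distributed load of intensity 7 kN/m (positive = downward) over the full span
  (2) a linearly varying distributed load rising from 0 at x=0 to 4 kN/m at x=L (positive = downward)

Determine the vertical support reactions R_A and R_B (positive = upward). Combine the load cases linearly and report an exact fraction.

Load 1 — uniform load w=7 kN/m over full span:
  R_A = wL/2 = 7·4/2 = 14 kN
  R_B = wL/2 = 7·4/2 = 14 kN
Load 2 — triangular load w₀=4 kN/m (0→w₀ over full span):
  R_A = w₀L/6 = 4·4/6 = 8/3 kN
  R_B = w₀L/3 = 4·4/3 = 16/3 kN
Superposition: R_A = 50/3 kN, R_B = 58/3 kN

R_A = 50/3 kN, R_B = 58/3 kN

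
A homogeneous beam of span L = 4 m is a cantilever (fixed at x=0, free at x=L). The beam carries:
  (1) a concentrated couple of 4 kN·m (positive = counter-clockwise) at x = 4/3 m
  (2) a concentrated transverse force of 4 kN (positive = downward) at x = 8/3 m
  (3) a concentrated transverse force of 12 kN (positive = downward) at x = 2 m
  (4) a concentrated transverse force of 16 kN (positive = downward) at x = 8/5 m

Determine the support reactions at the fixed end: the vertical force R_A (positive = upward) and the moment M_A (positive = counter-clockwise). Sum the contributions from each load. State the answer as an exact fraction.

R_A = 32 kN, M_A = 844/15 kN·m

Load 1 — applied couple M₀=4 kN·m at a=4/3 m (b=L-a=8/3):
  R_A = 0 kN
  M_A = -M₀ = -4 kN·m
Load 2 — point force P=4 kN at a=8/3 m (b=L-a=4/3):
  R_A = P = 4 kN
  M_A = Pa = 4·(8/3) = 32/3 kN·m
Load 3 — point force P=12 kN at a=2 m (b=L-a=2):
  R_A = P = 12 kN
  M_A = Pa = 12·2 = 24 kN·m
Load 4 — point force P=16 kN at a=8/5 m (b=L-a=12/5):
  R_A = P = 16 kN
  M_A = Pa = 16·(8/5) = 128/5 kN·m
Superposition: R_A = 32 kN, M_A = 844/15 kN·m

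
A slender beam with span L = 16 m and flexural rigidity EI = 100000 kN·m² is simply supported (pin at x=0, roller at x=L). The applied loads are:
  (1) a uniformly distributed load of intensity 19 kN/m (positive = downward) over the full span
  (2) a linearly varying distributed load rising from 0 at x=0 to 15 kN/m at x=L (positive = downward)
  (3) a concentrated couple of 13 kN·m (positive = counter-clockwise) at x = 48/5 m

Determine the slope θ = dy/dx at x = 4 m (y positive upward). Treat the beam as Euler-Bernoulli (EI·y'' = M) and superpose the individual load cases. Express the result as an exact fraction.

Load 1 — uniform load w=19 kN/m over full span:
  θ_1 = -w(L³-6Lx²+4x³)/(24EI) = -19·(16³-6·16·4²+4·4³)/(24·100000) = -209/9375 rad
Load 2 — triangular load w₀=15 kN/m (0→w₀ over full span):
  θ_2 = -w₀(7L⁴-30L²x²+15x⁴)/(360LEI) = -15·(7·16⁴-30·16²·4²+15·4⁴)/(360·16·100000) = -1327/150000 rad
Load 3 — applied couple M₀=13 kN·m at a=48/5 m (b=L-a=32/5):
  θ_3 = (M₀x²/(2L)+C₁)/EI  [x≤a] with C₁=M₀(3b²-L²)/(6L)=-1352/75 = (13·4²/(2·16)+(-1352/75))/100000 = -1729/15000000 rad
Superposition: θ = Σ θ_i = -468829/15000000 rad ≈ -0.031255 rad

θ(4) = -468829/15000000 rad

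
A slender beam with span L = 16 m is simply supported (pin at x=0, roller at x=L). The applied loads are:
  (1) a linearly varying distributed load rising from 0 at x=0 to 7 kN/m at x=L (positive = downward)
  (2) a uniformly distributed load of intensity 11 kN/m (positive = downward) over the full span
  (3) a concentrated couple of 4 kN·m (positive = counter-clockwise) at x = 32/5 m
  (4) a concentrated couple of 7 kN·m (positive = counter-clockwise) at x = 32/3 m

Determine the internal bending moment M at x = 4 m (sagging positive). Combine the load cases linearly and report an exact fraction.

M(4) = 1347/4 kN·m

Load 1 — triangular load w₀=7 kN/m (0→w₀ over full span):
  M_1 = w₀Lx/6 - w₀x³/(6L) = 7·16·4/6 - 7·4³/(6·16) = 70 kN·m
Load 2 — uniform load w=11 kN/m over full span:
  M_2 = wx(L-x)/2 = 11·4·(16-4)/2 = 264 kN·m
Load 3 — applied couple M₀=4 kN·m at a=32/5 m (b=L-a=48/5):
  M_3 = M₀x/L  [x≤a] = 4·4/16 = 1 kN·m
Load 4 — applied couple M₀=7 kN·m at a=32/3 m (b=L-a=16/3):
  M_4 = M₀x/L  [x≤a] = 7·4/16 = 7/4 kN·m
Superposition: M = Σ M_i = 1347/4 kN·m ≈ 336.750000 kN·m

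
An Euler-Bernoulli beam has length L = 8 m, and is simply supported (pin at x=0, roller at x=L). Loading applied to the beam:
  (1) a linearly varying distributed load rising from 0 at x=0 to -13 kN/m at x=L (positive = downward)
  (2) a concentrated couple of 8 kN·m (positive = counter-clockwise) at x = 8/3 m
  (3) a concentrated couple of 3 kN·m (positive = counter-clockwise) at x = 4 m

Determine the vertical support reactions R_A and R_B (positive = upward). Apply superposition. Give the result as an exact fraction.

Load 1 — triangular load w₀=-13 kN/m (0→w₀ over full span):
  R_A = w₀L/6 = (-13)·8/6 = -52/3 kN
  R_B = w₀L/3 = (-13)·8/3 = -104/3 kN
Load 2 — applied couple M₀=8 kN·m at a=8/3 m (b=L-a=16/3):
  R_A = M₀/L = 8/8 = 1 kN
  R_B = -M₀/L = -8/8 = -1 kN
Load 3 — applied couple M₀=3 kN·m at a=4 m (b=L-a=4):
  R_A = M₀/L = 3/8 kN
  R_B = -M₀/L = -3/8 kN
Superposition: R_A = -383/24 kN, R_B = -865/24 kN

R_A = -383/24 kN, R_B = -865/24 kN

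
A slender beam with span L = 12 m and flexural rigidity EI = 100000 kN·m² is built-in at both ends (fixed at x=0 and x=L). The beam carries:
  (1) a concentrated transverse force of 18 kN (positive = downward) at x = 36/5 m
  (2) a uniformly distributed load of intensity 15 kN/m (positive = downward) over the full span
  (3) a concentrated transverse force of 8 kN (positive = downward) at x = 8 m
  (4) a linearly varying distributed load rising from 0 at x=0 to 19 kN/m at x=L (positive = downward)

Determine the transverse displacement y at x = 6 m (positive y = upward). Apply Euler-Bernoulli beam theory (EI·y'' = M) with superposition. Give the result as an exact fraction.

y(6) = -570557/37500000 m

Load 1 — point force P=18 kN at a=36/5 m (b=L-a=24/5):
  y_1 = -Pb²x²(3aL-(3a+b)x)/(6L³EI)  [x≤a] = -18·(24/5)²·6²·(3·(36/5)·12-(3·(36/5)+(24/5))·6)/(6·12³·100000) = -567/390625 m
Load 2 — uniform load w=15 kN/m over full span:
  y_2 = -wx²(L-x)²/(24EI) = -15·6²·(12-6)²/(24·100000) = -81/10000 m
Load 3 — point force P=8 kN at a=8 m (b=L-a=4):
  y_3 = -Pb²x²(3aL-(3a+b)x)/(6L³EI)  [x≤a] = -8·4²·6²·(3·8·12-(3·8+4)·6)/(6·12³·100000) = -1/1875 m
Load 4 — triangular load w₀=19 kN/m (0→w₀ over full span):
  y_4 = -w₀x²(L-x)²(x+2L)/(120LEI) = -19·6²·(12-6)²·(6+2·12)/(120·12·100000) = -513/100000 m
Superposition: y = Σ y_i = -570557/37500000 m ≈ -0.015215 m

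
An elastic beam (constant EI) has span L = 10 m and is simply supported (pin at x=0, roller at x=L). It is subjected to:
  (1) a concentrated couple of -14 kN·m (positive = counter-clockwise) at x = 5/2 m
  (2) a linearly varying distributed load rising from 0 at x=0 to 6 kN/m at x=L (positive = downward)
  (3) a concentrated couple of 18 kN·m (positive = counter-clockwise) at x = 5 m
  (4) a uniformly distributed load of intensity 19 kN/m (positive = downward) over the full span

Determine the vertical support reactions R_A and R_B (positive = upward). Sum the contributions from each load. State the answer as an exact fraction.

Load 1 — applied couple M₀=-14 kN·m at a=5/2 m (b=L-a=15/2):
  R_A = M₀/L = (-14)/10 = -7/5 kN
  R_B = -M₀/L = -(-14)/10 = 7/5 kN
Load 2 — triangular load w₀=6 kN/m (0→w₀ over full span):
  R_A = w₀L/6 = 6·10/6 = 10 kN
  R_B = w₀L/3 = 6·10/3 = 20 kN
Load 3 — applied couple M₀=18 kN·m at a=5 m (b=L-a=5):
  R_A = M₀/L = 18/10 = 9/5 kN
  R_B = -M₀/L = -18/10 = -9/5 kN
Load 4 — uniform load w=19 kN/m over full span:
  R_A = wL/2 = 19·10/2 = 95 kN
  R_B = wL/2 = 19·10/2 = 95 kN
Superposition: R_A = 527/5 kN, R_B = 573/5 kN

R_A = 527/5 kN, R_B = 573/5 kN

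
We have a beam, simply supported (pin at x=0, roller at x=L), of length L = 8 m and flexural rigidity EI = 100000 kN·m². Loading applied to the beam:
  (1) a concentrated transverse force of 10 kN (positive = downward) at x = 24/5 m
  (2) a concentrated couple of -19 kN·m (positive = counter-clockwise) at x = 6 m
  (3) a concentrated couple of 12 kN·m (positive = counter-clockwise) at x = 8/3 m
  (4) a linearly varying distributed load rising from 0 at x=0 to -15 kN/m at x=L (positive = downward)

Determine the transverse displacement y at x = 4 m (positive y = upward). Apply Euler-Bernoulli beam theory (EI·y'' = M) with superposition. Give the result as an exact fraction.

Load 1 — point force P=10 kN at a=24/5 m (b=L-a=16/5):
  y_1 = -Pbx(L²-b²-x²)/(6LEI)  [x≤a] = -10·(16/5)·4·(8²-(16/5)²-4²)/(6·8·100000) = -236/234375 m
Load 2 — applied couple M₀=-19 kN·m at a=6 m (b=L-a=2):
  y_2 = (M₀x³/(6L)+C₁x)/EI  [x≤a] with C₁=M₀(3b²-L²)/(6L)=247/12 = ((-19)·4³/(6·8)+(247/12)·4)/100000 = 57/100000 m
Load 3 — applied couple M₀=12 kN·m at a=8/3 m (b=L-a=16/3):
  y_3 = (M₀x³/(6L)-M₀(x-a)²/2+C₁x)/EI  [x>a] with C₁=M₀(3b²-L²)/(6L)=16/3 = (12·4³/(6·8)-12·(4-(8/3))²/2+(16/3)·4)/100000 = 1/3750 m
Load 4 — triangular load w₀=-15 kN/m (0→w₀ over full span):
  y_4 = -w₀x(7L⁴-10L²x²+3x⁴)/(360LEI) = -(-15)·4·(7·8⁴-10·8²·4²+3·4⁴)/(360·8·100000) = 1/250 m
Superposition: y = Σ y_i = 28723/7500000 m ≈ 0.003830 m

y(4) = 28723/7500000 m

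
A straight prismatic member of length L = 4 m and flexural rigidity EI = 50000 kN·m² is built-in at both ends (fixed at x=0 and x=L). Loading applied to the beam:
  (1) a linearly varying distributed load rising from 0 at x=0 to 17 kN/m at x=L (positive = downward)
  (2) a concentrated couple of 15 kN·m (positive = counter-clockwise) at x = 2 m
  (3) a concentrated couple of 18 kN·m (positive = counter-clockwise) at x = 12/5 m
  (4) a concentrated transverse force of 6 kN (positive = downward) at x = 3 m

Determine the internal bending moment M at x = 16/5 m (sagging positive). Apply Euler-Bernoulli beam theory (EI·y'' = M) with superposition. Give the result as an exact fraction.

M(16/5) = -8209/3000 kN·m

Load 1 — triangular load w₀=17 kN/m (0→w₀ over full span):
  M_1 = 3w₀Lx/20 - w₀L²/30 - w₀x³/(6L) = 3·17·4·(16/5)/20 - 17·4²/30 - 17·(16/5)³/(6·4) = 136/375 kN·m
Load 2 — applied couple M₀=15 kN·m at a=2 m (b=L-a=2):
  M_2 = R_Ax - M_A - M₀  [x>a] with R_A=45/8, M_A=15/4 = (45/8)·(16/5) - (15/4) - 15 = -3/4 kN·m
Load 3 — applied couple M₀=18 kN·m at a=12/5 m (b=L-a=8/5):
  M_3 = R_Ax - M_A - M₀  [x>a] with R_A=162/25, M_A=144/25 = (162/25)·(16/5) - (144/25) - 18 = -378/125 kN·m
Load 4 — point force P=6 kN at a=3 m (b=L-a=1):
  M_4 = Pa²(a+3b)(L-x)/L³ - Pa²b/L²  [x>a] = 6·3²·(3+3·1)·(4-(16/5))/4³ - 6·3²·1/4² = 27/40 kN·m
Superposition: M = Σ M_i = -8209/3000 kN·m ≈ -2.736333 kN·m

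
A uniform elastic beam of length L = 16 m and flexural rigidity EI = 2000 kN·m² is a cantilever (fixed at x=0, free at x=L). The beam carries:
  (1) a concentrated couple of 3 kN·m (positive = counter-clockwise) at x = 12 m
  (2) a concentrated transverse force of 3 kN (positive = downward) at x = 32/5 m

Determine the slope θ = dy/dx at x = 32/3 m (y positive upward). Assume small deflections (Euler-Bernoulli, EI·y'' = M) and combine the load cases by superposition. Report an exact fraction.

Load 1 — applied couple M₀=3 kN·m at a=12 m (b=L-a=4):
  θ_1 = M₀x/EI  [x≤a] = 3·(32/3)/2000 = 2/125 rad
Load 2 — point force P=3 kN at a=32/5 m (b=L-a=48/5):
  θ_2 = -Pa²/(2EI)  [x>a] = -3·(32/5)²/(2·2000) = -96/3125 rad
Superposition: θ = Σ θ_i = -46/3125 rad ≈ -0.014720 rad

θ(32/3) = -46/3125 rad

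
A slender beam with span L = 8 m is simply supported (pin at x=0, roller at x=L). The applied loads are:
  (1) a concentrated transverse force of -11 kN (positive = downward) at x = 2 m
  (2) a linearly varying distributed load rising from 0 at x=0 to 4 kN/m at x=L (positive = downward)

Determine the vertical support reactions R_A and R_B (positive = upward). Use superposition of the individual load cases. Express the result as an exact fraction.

Load 1 — point force P=-11 kN at a=2 m (b=L-a=6):
  R_A = Pb/L = (-11)·6/8 = -33/4 kN
  R_B = Pa/L = (-11)·2/8 = -11/4 kN
Load 2 — triangular load w₀=4 kN/m (0→w₀ over full span):
  R_A = w₀L/6 = 4·8/6 = 16/3 kN
  R_B = w₀L/3 = 4·8/3 = 32/3 kN
Superposition: R_A = -35/12 kN, R_B = 95/12 kN

R_A = -35/12 kN, R_B = 95/12 kN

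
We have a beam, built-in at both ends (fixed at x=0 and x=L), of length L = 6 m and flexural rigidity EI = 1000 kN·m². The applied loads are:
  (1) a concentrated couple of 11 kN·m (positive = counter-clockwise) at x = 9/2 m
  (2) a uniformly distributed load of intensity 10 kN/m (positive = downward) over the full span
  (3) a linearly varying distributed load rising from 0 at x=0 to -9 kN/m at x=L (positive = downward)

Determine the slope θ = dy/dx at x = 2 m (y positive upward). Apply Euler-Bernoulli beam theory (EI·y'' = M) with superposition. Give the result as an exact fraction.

Load 1 — applied couple M₀=11 kN·m at a=9/2 m (b=L-a=3/2):
  θ_1 = (R_Ax²/2 - M_Ax)/EI  [x≤a] with R_A=33/16, M_A=55/16 = ((33/16)·2²/2 - (55/16)·2)/1000 = -11/4000 rad
Load 2 — uniform load w=10 kN/m over full span:
  θ_2 = -wx(L-x)(L-2x)/(12EI) = -10·2·(6-2)·(6-2·2)/(12·1000) = -1/75 rad
Load 3 — triangular load w₀=-9 kN/m (0→w₀ over full span):
  θ_3 = -w₀(2x(L-x)(L-2x)(x+2L)+x²(L-x)²)/(120LEI) = -(-9)·(2·2·(6-2)·(6-2·2)·(2+2·6)+2²·(6-2)²)/(120·6·1000) = 4/625 rad
Superposition: θ = Σ θ_i = -581/60000 rad ≈ -0.009683 rad

θ(2) = -581/60000 rad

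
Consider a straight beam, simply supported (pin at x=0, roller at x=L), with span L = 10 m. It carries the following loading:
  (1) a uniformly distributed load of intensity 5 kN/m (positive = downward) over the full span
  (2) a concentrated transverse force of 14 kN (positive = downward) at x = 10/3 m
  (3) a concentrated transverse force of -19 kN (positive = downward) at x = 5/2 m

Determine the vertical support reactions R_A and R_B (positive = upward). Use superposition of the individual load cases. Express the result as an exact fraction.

R_A = 241/12 kN, R_B = 299/12 kN

Load 1 — uniform load w=5 kN/m over full span:
  R_A = wL/2 = 5·10/2 = 25 kN
  R_B = wL/2 = 5·10/2 = 25 kN
Load 2 — point force P=14 kN at a=10/3 m (b=L-a=20/3):
  R_A = Pb/L = 14·(20/3)/10 = 28/3 kN
  R_B = Pa/L = 14·(10/3)/10 = 14/3 kN
Load 3 — point force P=-19 kN at a=5/2 m (b=L-a=15/2):
  R_A = Pb/L = (-19)·(15/2)/10 = -57/4 kN
  R_B = Pa/L = (-19)·(5/2)/10 = -19/4 kN
Superposition: R_A = 241/12 kN, R_B = 299/12 kN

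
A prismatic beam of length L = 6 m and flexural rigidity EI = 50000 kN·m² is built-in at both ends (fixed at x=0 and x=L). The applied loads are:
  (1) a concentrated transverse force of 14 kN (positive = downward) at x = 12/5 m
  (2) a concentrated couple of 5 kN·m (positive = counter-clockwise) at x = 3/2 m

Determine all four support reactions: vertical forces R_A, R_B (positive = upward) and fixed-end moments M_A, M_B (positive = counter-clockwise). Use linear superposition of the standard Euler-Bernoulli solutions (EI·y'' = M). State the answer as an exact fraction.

Load 1 — point force P=14 kN at a=12/5 m (b=L-a=18/5):
  R_A = Pb²(3a+b)/L³ = 14·(18/5)²·(3·(12/5)+(18/5))/6³ = 1134/125 kN
  M_A = Pab²/L² = 14·(12/5)·(18/5)²/6² = 1512/125 kN·m
  R_B = Pa²(a+3b)/L³ = 14·(12/5)²·((12/5)+3·(18/5))/6³ = 616/125 kN
  M_B = -Pa²b/L² = -14·(12/5)²·(18/5)/6² = -1008/125 kN·m
Load 2 — applied couple M₀=5 kN·m at a=3/2 m (b=L-a=9/2):
  R_A = 6M₀ab/L³ = 6·5·(3/2)·(9/2)/6³ = 15/16 kN
  M_A = M₀b(2a-b)/L² = 5·(9/2)·(2·(3/2)-(9/2))/6² = -15/16 kN·m
  R_B = -6M₀ab/L³ = -6·5·(3/2)·(9/2)/6³ = -15/16 kN
  M_B = M₀a(2b-a)/L² = 5·(3/2)·(2·(9/2)-(3/2))/6² = 25/16 kN·m
Superposition: R_A = 20019/2000 kN, M_A = 22317/2000 kN·m, R_B = 7981/2000 kN, M_B = -13003/2000 kN·m

R_A = 20019/2000 kN, M_A = 22317/2000 kN·m, R_B = 7981/2000 kN, M_B = -13003/2000 kN·m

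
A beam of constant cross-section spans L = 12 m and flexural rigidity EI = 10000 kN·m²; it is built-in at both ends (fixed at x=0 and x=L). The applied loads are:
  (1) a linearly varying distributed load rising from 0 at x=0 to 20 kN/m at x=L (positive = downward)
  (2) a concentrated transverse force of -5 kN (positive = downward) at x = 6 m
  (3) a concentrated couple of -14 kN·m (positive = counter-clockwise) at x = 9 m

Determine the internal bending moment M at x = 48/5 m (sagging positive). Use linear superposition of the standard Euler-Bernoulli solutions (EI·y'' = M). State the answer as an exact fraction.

Load 1 — triangular load w₀=20 kN/m (0→w₀ over full span):
  M_1 = 3w₀Lx/20 - w₀L²/30 - w₀x³/(6L) = 3·20·12·(48/5)/20 - 20·12²/30 - 20·(48/5)³/(6·12) = 96/25 kN·m
Load 2 — point force P=-5 kN at a=6 m (b=L-a=6):
  M_2 = Pa²(a+3b)(L-x)/L³ - Pa²b/L²  [x>a] = (-5)·6²·(6+3·6)·(12-(48/5))/12³ - (-5)·6²·6/12² = 3/2 kN·m
Load 3 — applied couple M₀=-14 kN·m at a=9 m (b=L-a=3):
  M_3 = R_Ax - M_A - M₀  [x>a] with R_A=-21/16, M_A=-35/8 = (-21/16)·(48/5) - (-35/8) - (-14) = 231/40 kN·m
Superposition: M = Σ M_i = 2223/200 kN·m ≈ 11.115000 kN·m

M(48/5) = 2223/200 kN·m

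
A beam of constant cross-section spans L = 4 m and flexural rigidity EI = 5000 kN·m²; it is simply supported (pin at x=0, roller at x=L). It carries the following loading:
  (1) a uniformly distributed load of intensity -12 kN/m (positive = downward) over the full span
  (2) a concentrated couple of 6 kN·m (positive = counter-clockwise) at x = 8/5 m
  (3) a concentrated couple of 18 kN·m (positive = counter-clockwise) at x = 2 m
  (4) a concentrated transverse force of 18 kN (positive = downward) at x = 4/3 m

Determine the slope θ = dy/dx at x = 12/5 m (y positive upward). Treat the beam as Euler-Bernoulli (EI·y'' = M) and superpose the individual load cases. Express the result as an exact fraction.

Load 1 — uniform load w=-12 kN/m over full span:
  θ_1 = -w(L³-6Lx²+4x³)/(24EI) = -(-12)·(4³-6·4·(12/5)²+4·(12/5)³)/(24·5000) = -148/78125 rad
Load 2 — applied couple M₀=6 kN·m at a=8/5 m (b=L-a=12/5):
  θ_2 = (M₀x²/(2L)-M₀(x-a)+C₁)/EI  [x>a] with C₁=M₀(3b²-L²)/(6L)=8/25 = (6·(12/5)²/(2·4)-6·((12/5)-(8/5))+(8/25))/5000 = -1/31250 rad
Load 3 — applied couple M₀=18 kN·m at a=2 m (b=L-a=2):
  θ_3 = (M₀x²/(2L)-M₀(x-a)+C₁)/EI  [x>a] with C₁=M₀(3b²-L²)/(6L)=-3 = (18·(12/5)²/(2·4)-18·((12/5)-2)+(-3))/5000 = 69/125000 rad
Load 4 — point force P=18 kN at a=4/3 m (b=L-a=8/3):
  θ_4 = -Pa(2L²-6Lx+3x²+a²)/(6LEI)  [x>a] = -18·(4/3)·(2·4²-6·4·(12/5)+3·(12/5)²+(4/3)²)/(6·4·5000) = 184/140625 rad
Superposition: θ = Σ θ_i = -371/5625000 rad ≈ -0.000066 rad

θ(12/5) = -371/5625000 rad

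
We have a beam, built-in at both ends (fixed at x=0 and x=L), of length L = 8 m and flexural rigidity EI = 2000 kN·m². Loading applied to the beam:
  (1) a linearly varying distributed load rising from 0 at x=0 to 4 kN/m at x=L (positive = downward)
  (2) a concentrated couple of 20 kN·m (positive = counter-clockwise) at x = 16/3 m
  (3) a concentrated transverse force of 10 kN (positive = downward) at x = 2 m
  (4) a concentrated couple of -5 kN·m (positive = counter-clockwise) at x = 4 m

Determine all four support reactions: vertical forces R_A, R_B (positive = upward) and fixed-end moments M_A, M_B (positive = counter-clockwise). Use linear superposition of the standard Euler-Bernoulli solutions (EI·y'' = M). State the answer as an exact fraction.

Load 1 — triangular load w₀=4 kN/m (0→w₀ over full span):
  R_A = 3w₀L/20 = 3·4·8/20 = 24/5 kN
  M_A = w₀L²/30 = 4·8²/30 = 128/15 kN·m
  R_B = 7w₀L/20 = 7·4·8/20 = 56/5 kN
  M_B = -w₀L²/20 = -4·8²/20 = -64/5 kN·m
Load 2 — applied couple M₀=20 kN·m at a=16/3 m (b=L-a=8/3):
  R_A = 6M₀ab/L³ = 6·20·(16/3)·(8/3)/8³ = 10/3 kN
  M_A = M₀b(2a-b)/L² = 20·(8/3)·(2·(16/3)-(8/3))/8² = 20/3 kN·m
  R_B = -6M₀ab/L³ = -6·20·(16/3)·(8/3)/8³ = -10/3 kN
  M_B = M₀a(2b-a)/L² = 20·(16/3)·(2·(8/3)-(16/3))/8² = 0 kN·m
Load 3 — point force P=10 kN at a=2 m (b=L-a=6):
  R_A = Pb²(3a+b)/L³ = 10·6²·(3·2+6)/8³ = 135/16 kN
  M_A = Pab²/L² = 10·2·6²/8² = 45/4 kN·m
  R_B = Pa²(a+3b)/L³ = 10·2²·(2+3·6)/8³ = 25/16 kN
  M_B = -Pa²b/L² = -10·2²·6/8² = -15/4 kN·m
Load 4 — applied couple M₀=-5 kN·m at a=4 m (b=L-a=4):
  R_A = 6M₀ab/L³ = 6·(-5)·4·4/8³ = -15/16 kN
  M_A = M₀b(2a-b)/L² = (-5)·4·(2·4-4)/8² = -5/4 kN·m
  R_B = -6M₀ab/L³ = -6·(-5)·4·4/8³ = 15/16 kN
  M_B = M₀a(2b-a)/L² = (-5)·4·(2·4-4)/8² = -5/4 kN·m
Superposition: R_A = 469/30 kN, M_A = 126/5 kN·m, R_B = 311/30 kN, M_B = -89/5 kN·m

R_A = 469/30 kN, M_A = 126/5 kN·m, R_B = 311/30 kN, M_B = -89/5 kN·m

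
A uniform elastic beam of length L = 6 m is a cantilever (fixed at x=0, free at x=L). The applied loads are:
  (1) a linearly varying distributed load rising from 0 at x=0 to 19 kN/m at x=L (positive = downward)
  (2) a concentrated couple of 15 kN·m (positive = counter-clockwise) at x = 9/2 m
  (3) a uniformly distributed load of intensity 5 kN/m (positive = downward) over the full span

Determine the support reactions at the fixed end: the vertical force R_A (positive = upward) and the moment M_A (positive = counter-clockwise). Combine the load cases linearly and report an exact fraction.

R_A = 87 kN, M_A = 303 kN·m

Load 1 — triangular load w₀=19 kN/m (0→w₀ over full span):
  R_A = w₀L/2 = 19·6/2 = 57 kN
  M_A = w₀L²/3 = 19·6²/3 = 228 kN·m
Load 2 — applied couple M₀=15 kN·m at a=9/2 m (b=L-a=3/2):
  R_A = 0 kN
  M_A = -M₀ = -15 kN·m
Load 3 — uniform load w=5 kN/m over full span:
  R_A = wL = 5·6 = 30 kN
  M_A = wL²/2 = 5·6²/2 = 90 kN·m
Superposition: R_A = 87 kN, M_A = 303 kN·m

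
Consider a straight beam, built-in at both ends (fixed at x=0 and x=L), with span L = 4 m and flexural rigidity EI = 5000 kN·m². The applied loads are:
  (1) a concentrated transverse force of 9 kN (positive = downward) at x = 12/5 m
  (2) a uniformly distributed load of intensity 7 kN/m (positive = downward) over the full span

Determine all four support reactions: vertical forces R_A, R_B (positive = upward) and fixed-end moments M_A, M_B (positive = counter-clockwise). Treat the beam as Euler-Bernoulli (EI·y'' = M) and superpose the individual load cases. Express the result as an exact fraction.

R_A = 2146/125 kN, M_A = 4796/375 kN·m, R_B = 2479/125 kN, M_B = -5444/375 kN·m

Load 1 — point force P=9 kN at a=12/5 m (b=L-a=8/5):
  R_A = Pb²(3a+b)/L³ = 9·(8/5)²·(3·(12/5)+(8/5))/4³ = 396/125 kN
  M_A = Pab²/L² = 9·(12/5)·(8/5)²/4² = 432/125 kN·m
  R_B = Pa²(a+3b)/L³ = 9·(12/5)²·((12/5)+3·(8/5))/4³ = 729/125 kN
  M_B = -Pa²b/L² = -9·(12/5)²·(8/5)/4² = -648/125 kN·m
Load 2 — uniform load w=7 kN/m over full span:
  R_A = wL/2 = 7·4/2 = 14 kN
  M_A = wL²/12 = 7·4²/12 = 28/3 kN·m
  R_B = wL/2 = 7·4/2 = 14 kN
  M_B = -wL²/12 = -7·4²/12 = -28/3 kN·m
Superposition: R_A = 2146/125 kN, M_A = 4796/375 kN·m, R_B = 2479/125 kN, M_B = -5444/375 kN·m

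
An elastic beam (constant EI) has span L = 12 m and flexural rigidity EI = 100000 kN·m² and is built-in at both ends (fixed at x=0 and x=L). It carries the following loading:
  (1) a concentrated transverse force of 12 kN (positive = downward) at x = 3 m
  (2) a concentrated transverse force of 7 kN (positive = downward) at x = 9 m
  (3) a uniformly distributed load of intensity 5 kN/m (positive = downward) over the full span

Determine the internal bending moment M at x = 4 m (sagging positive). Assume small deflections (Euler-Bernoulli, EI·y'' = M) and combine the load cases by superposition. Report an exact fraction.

Load 1 — point force P=12 kN at a=3 m (b=L-a=9):
  M_1 = Pa²(a+3b)(L-x)/L³ - Pa²b/L²  [x>a] = 12·3²·(3+3·9)·(12-4)/12³ - 12·3²·9/12² = 33/4 kN·m
Load 2 — point force P=7 kN at a=9 m (b=L-a=3):
  M_2 = Pb²(3a+b)x/L³ - Pab²/L²  [x≤a] = 7·3²·(3·9+3)·4/12³ - 7·9·3²/12² = 7/16 kN·m
Load 3 — uniform load w=5 kN/m over full span:
  M_3 = wLx/2 - wL²/12 - wx²/2 = 5·12·4/2 - 5·12²/12 - 5·4²/2 = 20 kN·m
Superposition: M = Σ M_i = 459/16 kN·m ≈ 28.687500 kN·m

M(4) = 459/16 kN·m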